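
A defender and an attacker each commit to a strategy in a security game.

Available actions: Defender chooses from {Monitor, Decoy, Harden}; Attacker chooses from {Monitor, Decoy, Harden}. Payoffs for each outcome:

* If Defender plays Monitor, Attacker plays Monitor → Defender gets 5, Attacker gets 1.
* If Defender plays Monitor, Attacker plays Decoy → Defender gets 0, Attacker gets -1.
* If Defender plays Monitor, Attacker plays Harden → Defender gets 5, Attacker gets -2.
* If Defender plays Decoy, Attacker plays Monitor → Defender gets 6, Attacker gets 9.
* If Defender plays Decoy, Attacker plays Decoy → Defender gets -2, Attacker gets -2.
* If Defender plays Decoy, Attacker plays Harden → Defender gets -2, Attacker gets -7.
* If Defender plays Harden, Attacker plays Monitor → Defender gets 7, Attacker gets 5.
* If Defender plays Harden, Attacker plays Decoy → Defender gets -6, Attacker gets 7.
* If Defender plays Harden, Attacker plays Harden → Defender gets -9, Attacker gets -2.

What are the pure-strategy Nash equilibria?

Mark each player's best response to every combination of opponents' strategies; a profile where every player is best-responding is a pure Nash equilibrium.
Defender against Monitor: payoffs 5, 6, 7 → best response Harden.
Defender against Decoy: payoffs 0, -2, -6 → best response Monitor.
Defender against Harden: payoffs 5, -2, -9 → best response Monitor.
Attacker against Monitor: payoffs 1, -1, -2 → best response Monitor.
Attacker against Decoy: payoffs 9, -2, -7 → best response Monitor.
Attacker against Harden: payoffs 5, 7, -2 → best response Decoy.
No profile is a mutual best response for all players.

This game has no pure Nash equilibrium.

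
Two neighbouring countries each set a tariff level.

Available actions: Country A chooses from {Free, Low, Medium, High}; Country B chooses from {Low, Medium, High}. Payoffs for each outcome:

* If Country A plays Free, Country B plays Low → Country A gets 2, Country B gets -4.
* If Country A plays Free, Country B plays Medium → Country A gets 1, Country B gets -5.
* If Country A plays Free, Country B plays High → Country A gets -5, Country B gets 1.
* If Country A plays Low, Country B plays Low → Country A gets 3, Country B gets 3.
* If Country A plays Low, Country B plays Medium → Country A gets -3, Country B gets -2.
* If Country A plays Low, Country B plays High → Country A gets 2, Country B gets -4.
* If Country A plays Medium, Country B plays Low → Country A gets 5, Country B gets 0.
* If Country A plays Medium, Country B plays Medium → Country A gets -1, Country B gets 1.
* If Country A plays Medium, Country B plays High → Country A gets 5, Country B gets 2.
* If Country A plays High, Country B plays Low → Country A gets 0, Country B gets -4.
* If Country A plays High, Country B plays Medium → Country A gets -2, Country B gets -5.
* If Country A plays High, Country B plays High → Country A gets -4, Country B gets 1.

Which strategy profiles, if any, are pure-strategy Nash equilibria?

(Medium, High)

For each strategy profile, look for a profitable unilateral deviation.
(Free, Low): Country A can switch to Low (2 → 3). Not NE.
(Free, Medium): Country B can switch to Low (-5 → -4). Not NE.
(Free, High): Country A can switch to Low (-5 → 2). Not NE.
(Low, Low): Country A can switch to Medium (3 → 5). Not NE.
(Low, Medium): Country A can switch to Free (-3 → 1). Not NE.
(Low, High): Country A can switch to Medium (2 → 5). Not NE.
(Medium, Low): Country B can switch to Medium (0 → 1). Not NE.
(Medium, Medium): Country A can switch to Free (-1 → 1). Not NE.
(Medium, High): Country A gets 5, best alternative 2; Country B gets 2, best alternative 1. No profitable deviation — NE.
(High, Low): Country A can switch to Free (0 → 2). Not NE.
(High, Medium): Country A can switch to Free (-2 → 1). Not NE.
(High, High): Country A can switch to Low (-4 → 2). Not NE.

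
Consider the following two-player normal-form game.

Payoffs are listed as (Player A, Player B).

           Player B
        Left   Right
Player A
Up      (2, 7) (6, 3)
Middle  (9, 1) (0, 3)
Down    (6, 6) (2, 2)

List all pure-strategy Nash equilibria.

Player A against Left: payoffs 2, 9, 6 → best response Middle.
Player A against Right: payoffs 6, 0, 2 → best response Up.
Player B against Up: payoffs 7, 3 → best response Left.
Player B against Middle: payoffs 1, 3 → best response Right.
Player B against Down: payoffs 6, 2 → best response Left.
No profile is a mutual best response for all players.

none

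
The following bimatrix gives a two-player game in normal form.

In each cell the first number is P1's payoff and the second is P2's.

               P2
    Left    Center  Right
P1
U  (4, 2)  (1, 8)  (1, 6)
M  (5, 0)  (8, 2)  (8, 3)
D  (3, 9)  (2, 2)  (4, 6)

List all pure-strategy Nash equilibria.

The unique pure-strategy Nash equilibrium is (M, Right).

P1 against Left: payoffs 4, 5, 3 → best response M.
P1 against Center: payoffs 1, 8, 2 → best response M.
P1 against Right: payoffs 1, 8, 4 → best response M.
P2 against U: payoffs 2, 8, 6 → best response Center.
P2 against M: payoffs 0, 2, 3 → best response Right.
P2 against D: payoffs 9, 2, 6 → best response Left.
Mutual best responses: (M, Right).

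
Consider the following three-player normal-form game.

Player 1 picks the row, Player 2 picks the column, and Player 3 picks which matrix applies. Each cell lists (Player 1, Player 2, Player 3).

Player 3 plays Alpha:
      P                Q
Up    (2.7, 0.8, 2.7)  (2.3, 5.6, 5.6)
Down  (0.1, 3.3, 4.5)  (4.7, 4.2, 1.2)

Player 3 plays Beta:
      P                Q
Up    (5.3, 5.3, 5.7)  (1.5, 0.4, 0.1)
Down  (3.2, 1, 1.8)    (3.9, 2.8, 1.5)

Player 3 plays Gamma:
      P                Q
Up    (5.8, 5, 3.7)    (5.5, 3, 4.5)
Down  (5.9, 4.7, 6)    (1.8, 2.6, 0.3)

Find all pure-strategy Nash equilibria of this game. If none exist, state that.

(Up, P, Beta) and (Down, P, Gamma) and (Down, Q, Beta)

(Up, P, Alpha): Player 2 can switch to Q (0.8 → 5.6). Not NE.
(Up, P, Beta): Player 1 gets 5.3, best alternative 3.2; Player 2 gets 5.3, best alternative 0.4; Player 3 gets 5.7, best alternative 3.7. No profitable deviation — NE.
(Up, P, Gamma): Player 1 can switch to Down (5.8 → 5.9). Not NE.
(Up, Q, Alpha): Player 1 can switch to Down (2.3 → 4.7). Not NE.
(Up, Q, Beta): Player 1 can switch to Down (1.5 → 3.9). Not NE.
(Up, Q, Gamma): Player 2 can switch to P (3 → 5). Not NE.
(Down, P, Alpha): Player 1 can switch to Up (0.1 → 2.7). Not NE.
(Down, P, Beta): Player 1 can switch to Up (3.2 → 5.3). Not NE.
(Down, P, Gamma): Player 1 gets 5.9, best alternative 5.8; Player 2 gets 4.7, best alternative 2.6; Player 3 gets 6, best alternative 4.5. No profitable deviation — NE.
(Down, Q, Alpha): Player 3 can switch to Beta (1.2 → 1.5). Not NE.
(Down, Q, Beta): Player 1 gets 3.9, best alternative 1.5; Player 2 gets 2.8, best alternative 1; Player 3 gets 1.5, best alternative 1.2. No profitable deviation — NE.
(Down, Q, Gamma): Player 1 can switch to Up (1.8 → 5.5). Not NE.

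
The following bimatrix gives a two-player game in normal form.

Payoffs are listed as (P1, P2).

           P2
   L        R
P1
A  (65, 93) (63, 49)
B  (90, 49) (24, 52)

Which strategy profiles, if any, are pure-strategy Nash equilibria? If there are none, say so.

none

P1 against L: payoffs 65, 90 → best response B.
P1 against R: payoffs 63, 24 → best response A.
P2 against A: payoffs 93, 49 → best response L.
P2 against B: payoffs 49, 52 → best response R.
No profile is a mutual best response for all players.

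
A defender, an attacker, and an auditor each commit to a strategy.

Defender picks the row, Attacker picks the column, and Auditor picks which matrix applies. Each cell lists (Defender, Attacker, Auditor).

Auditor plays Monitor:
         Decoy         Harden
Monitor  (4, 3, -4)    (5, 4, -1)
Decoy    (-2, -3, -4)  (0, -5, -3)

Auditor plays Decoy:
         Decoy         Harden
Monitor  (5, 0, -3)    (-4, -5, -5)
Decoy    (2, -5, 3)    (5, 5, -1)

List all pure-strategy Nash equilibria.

Pure-strategy Nash equilibria: (Monitor, Decoy, Decoy); (Monitor, Harden, Monitor); (Decoy, Harden, Decoy)

Defender against (Decoy, Monitor): payoffs 4, -2 → best response Monitor.
Defender against (Decoy, Decoy): payoffs 5, 2 → best response Monitor.
Defender against (Harden, Monitor): payoffs 5, 0 → best response Monitor.
Defender against (Harden, Decoy): payoffs -4, 5 → best response Decoy.
Attacker against (Monitor, Monitor): payoffs 3, 4 → best response Harden.
Attacker against (Monitor, Decoy): payoffs 0, -5 → best response Decoy.
Attacker against (Decoy, Monitor): payoffs -3, -5 → best response Decoy.
Attacker against (Decoy, Decoy): payoffs -5, 5 → best response Harden.
Auditor against (Monitor, Decoy): payoffs -4, -3 → best response Decoy.
Auditor against (Monitor, Harden): payoffs -1, -5 → best response Monitor.
Auditor against (Decoy, Decoy): payoffs -4, 3 → best response Decoy.
Auditor against (Decoy, Harden): payoffs -3, -1 → best response Decoy.
Mutual best responses: (Monitor, Decoy, Decoy); (Monitor, Harden, Monitor); (Decoy, Harden, Decoy).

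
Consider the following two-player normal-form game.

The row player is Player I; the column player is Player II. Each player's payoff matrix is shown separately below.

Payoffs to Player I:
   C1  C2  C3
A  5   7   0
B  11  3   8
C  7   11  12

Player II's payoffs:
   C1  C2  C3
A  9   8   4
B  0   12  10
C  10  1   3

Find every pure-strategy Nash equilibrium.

No pure-strategy Nash equilibrium.

(A, C1): Player I can switch to B (5 → 11). Not NE.
(A, C2): Player I can switch to C (7 → 11). Not NE.
(A, C3): Player I can switch to B (0 → 8). Not NE.
(B, C1): Player II can switch to C2 (0 → 12). Not NE.
(B, C2): Player I can switch to A (3 → 7). Not NE.
(B, C3): Player I can switch to C (8 → 12). Not NE.
(C, C1): Player I can switch to B (7 → 11). Not NE.
(C, C2): Player II can switch to C1 (1 → 10). Not NE.
(C, C3): Player II can switch to C1 (3 → 10). Not NE.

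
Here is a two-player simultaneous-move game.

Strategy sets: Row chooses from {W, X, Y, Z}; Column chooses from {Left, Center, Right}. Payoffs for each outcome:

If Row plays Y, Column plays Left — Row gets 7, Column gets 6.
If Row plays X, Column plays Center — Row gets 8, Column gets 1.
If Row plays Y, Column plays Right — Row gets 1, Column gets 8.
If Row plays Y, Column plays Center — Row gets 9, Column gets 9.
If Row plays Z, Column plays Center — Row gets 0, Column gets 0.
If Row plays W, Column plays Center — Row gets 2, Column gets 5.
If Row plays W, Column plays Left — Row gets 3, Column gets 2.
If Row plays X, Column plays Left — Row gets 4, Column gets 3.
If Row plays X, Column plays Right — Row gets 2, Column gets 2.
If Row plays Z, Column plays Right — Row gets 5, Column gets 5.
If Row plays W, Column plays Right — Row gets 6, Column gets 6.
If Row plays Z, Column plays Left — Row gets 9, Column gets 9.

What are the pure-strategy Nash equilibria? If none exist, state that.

Row against Left: payoffs 3, 4, 7, 9 → best response Z.
Row against Center: payoffs 2, 8, 9, 0 → best response Y.
Row against Right: payoffs 6, 2, 1, 5 → best response W.
Column against W: payoffs 2, 5, 6 → best response Right.
Column against X: payoffs 3, 1, 2 → best response Left.
Column against Y: payoffs 6, 9, 8 → best response Center.
Column against Z: payoffs 9, 0, 5 → best response Left.
Mutual best responses: (W, Right); (Y, Center); (Z, Left).

(W, Right) and (Y, Center) and (Z, Left)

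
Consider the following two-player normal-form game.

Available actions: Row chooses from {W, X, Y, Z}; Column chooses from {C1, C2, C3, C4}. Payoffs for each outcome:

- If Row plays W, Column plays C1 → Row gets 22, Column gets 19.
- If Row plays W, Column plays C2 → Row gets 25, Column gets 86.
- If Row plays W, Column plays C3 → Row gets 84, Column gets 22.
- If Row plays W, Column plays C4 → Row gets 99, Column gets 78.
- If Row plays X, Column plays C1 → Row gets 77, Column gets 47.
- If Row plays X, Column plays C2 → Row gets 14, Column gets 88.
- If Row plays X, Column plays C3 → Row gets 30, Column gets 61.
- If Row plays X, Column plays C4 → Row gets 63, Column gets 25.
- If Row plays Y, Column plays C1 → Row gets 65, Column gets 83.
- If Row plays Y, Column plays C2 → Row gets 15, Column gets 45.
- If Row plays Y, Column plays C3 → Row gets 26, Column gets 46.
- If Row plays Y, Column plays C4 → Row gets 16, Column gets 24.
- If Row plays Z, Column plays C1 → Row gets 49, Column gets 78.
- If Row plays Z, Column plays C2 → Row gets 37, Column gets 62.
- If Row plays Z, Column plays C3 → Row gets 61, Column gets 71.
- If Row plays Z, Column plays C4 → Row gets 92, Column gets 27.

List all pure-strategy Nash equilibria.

There is no pure-strategy Nash equilibrium.

For each player, find the best response to each opponent profile; mutual best responses are the pure NE.
Row against C1: payoffs 22, 77, 65, 49 → best response X.
Row against C2: payoffs 25, 14, 15, 37 → best response Z.
Row against C3: payoffs 84, 30, 26, 61 → best response W.
Row against C4: payoffs 99, 63, 16, 92 → best response W.
Column against W: payoffs 19, 86, 22, 78 → best response C2.
Column against X: payoffs 47, 88, 61, 25 → best response C2.
Column against Y: payoffs 83, 45, 46, 24 → best response C1.
Column against Z: payoffs 78, 62, 71, 27 → best response C1.
No profile is a mutual best response for all players.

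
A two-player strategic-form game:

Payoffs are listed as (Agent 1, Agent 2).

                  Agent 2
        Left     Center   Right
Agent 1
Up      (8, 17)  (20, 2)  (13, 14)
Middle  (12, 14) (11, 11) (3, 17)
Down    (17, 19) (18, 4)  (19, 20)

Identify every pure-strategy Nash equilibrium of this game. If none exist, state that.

For each strategy profile, look for a profitable unilateral deviation.
(Up, Left): Agent 1 can switch to Middle (8 → 12). Not NE.
(Up, Center): Agent 2 can switch to Left (2 → 17). Not NE.
(Up, Right): Agent 1 can switch to Down (13 → 19). Not NE.
(Middle, Left): Agent 1 can switch to Down (12 → 17). Not NE.
(Middle, Center): Agent 1 can switch to Up (11 → 20). Not NE.
(Middle, Right): Agent 1 can switch to Up (3 → 13). Not NE.
(Down, Left): Agent 2 can switch to Right (19 → 20). Not NE.
(Down, Center): Agent 1 can switch to Up (18 → 20). Not NE.
(Down, Right): Agent 1 gets 19, best alternative 13; Agent 2 gets 20, best alternative 19. No profitable deviation — NE.

The unique pure-strategy Nash equilibrium is (Down, Right).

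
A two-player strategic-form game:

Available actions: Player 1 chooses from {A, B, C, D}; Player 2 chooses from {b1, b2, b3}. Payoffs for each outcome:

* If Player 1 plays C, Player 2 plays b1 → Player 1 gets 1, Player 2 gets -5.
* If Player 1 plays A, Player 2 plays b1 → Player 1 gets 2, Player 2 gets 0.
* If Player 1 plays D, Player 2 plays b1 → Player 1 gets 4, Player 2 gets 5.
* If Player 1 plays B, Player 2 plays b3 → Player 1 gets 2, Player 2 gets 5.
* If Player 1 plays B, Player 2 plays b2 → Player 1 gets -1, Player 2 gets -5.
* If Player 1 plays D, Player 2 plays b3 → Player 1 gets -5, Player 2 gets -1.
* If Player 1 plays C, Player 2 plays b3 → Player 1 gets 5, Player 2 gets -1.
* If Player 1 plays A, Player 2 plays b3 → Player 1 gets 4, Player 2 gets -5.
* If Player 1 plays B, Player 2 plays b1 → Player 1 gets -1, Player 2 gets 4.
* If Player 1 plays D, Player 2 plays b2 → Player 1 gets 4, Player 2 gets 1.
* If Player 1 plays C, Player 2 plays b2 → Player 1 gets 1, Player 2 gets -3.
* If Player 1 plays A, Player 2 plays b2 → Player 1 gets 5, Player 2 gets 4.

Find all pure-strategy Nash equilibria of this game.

Pure-strategy Nash equilibria: (A, b2); (C, b3); (D, b1)

Player 1 against b1: payoffs 2, -1, 1, 4 → best response D.
Player 1 against b2: payoffs 5, -1, 1, 4 → best response A.
Player 1 against b3: payoffs 4, 2, 5, -5 → best response C.
Player 2 against A: payoffs 0, 4, -5 → best response b2.
Player 2 against B: payoffs 4, -5, 5 → best response b3.
Player 2 against C: payoffs -5, -3, -1 → best response b3.
Player 2 against D: payoffs 5, 1, -1 → best response b1.
Mutual best responses: (A, b2); (C, b3); (D, b1).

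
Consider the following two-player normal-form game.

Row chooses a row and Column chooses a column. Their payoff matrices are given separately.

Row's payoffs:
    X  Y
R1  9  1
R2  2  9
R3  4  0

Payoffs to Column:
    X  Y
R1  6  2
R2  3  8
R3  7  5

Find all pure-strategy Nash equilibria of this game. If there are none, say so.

(R1, X): Row gets 9, best alternative 4; Column gets 6, best alternative 2. No profitable deviation — NE.
(R1, Y): Row can switch to R2 (1 → 9). Not NE.
(R2, X): Row can switch to R1 (2 → 9). Not NE.
(R2, Y): Row gets 9, best alternative 1; Column gets 8, best alternative 3. No profitable deviation — NE.
(R3, X): Row can switch to R1 (4 → 9). Not NE.
(R3, Y): Row can switch to R1 (0 → 1). Not NE.

(R1, X), (R2, Y)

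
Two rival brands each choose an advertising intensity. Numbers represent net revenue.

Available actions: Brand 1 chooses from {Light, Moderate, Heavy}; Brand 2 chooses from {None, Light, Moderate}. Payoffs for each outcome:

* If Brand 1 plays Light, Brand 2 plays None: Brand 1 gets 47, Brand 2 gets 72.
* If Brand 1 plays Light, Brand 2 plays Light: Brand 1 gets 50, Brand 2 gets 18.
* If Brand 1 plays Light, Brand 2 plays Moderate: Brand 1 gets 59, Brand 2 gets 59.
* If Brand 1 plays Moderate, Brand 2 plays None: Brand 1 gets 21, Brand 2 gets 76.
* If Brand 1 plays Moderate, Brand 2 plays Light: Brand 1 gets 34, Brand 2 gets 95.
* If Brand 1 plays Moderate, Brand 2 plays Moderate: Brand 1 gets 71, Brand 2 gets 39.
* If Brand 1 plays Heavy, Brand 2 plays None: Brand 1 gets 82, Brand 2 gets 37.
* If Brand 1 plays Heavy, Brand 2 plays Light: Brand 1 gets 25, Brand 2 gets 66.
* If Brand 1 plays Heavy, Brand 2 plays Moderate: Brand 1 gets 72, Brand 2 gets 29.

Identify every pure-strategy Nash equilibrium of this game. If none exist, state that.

There is no pure-strategy Nash equilibrium.

(Light, None): Brand 1 can switch to Heavy (47 → 82). Not NE.
(Light, Light): Brand 2 can switch to None (18 → 72). Not NE.
(Light, Moderate): Brand 1 can switch to Moderate (59 → 71). Not NE.
(Moderate, None): Brand 1 can switch to Light (21 → 47). Not NE.
(Moderate, Light): Brand 1 can switch to Light (34 → 50). Not NE.
(Moderate, Moderate): Brand 1 can switch to Heavy (71 → 72). Not NE.
(Heavy, None): Brand 2 can switch to Light (37 → 66). Not NE.
(Heavy, Light): Brand 1 can switch to Light (25 → 50). Not NE.
(Heavy, Moderate): Brand 2 can switch to None (29 → 37). Not NE.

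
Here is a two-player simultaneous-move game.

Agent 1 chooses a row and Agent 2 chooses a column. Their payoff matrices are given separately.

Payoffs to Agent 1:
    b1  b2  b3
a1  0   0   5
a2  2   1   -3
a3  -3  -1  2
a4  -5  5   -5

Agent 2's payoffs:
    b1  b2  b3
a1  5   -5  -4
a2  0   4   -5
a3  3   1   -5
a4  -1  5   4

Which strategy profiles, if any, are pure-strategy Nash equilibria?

The unique pure-strategy Nash equilibrium is (a4, b2).

For each player, find the best response to each opponent profile; mutual best responses are the pure NE.
Agent 1 against b1: payoffs 0, 2, -3, -5 → best response a2.
Agent 1 against b2: payoffs 0, 1, -1, 5 → best response a4.
Agent 1 against b3: payoffs 5, -3, 2, -5 → best response a1.
Agent 2 against a1: payoffs 5, -5, -4 → best response b1.
Agent 2 against a2: payoffs 0, 4, -5 → best response b2.
Agent 2 against a3: payoffs 3, 1, -5 → best response b1.
Agent 2 against a4: payoffs -1, 5, 4 → best response b2.
Mutual best responses: (a4, b2).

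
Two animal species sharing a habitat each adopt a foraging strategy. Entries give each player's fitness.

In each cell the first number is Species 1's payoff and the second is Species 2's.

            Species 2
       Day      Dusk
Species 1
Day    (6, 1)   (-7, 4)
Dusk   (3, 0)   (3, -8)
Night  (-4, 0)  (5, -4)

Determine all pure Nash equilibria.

(Day, Day): Species 2 can switch to Dusk (1 → 4). Not NE.
(Day, Dusk): Species 1 can switch to Dusk (-7 → 3). Not NE.
(Dusk, Day): Species 1 can switch to Day (3 → 6). Not NE.
(Dusk, Dusk): Species 1 can switch to Night (3 → 5). Not NE.
(Night, Day): Species 1 can switch to Day (-4 → 6). Not NE.
(Night, Dusk): Species 2 can switch to Day (-4 → 0). Not NE.

There is no pure-strategy Nash equilibrium.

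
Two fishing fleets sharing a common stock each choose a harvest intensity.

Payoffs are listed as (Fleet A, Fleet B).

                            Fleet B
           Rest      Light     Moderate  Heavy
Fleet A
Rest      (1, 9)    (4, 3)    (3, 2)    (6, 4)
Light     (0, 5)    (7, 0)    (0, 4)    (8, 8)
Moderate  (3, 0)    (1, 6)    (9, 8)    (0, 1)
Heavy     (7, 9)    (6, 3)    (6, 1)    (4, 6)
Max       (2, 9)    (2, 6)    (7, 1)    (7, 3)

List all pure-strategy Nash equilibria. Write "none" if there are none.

Fleet A against Rest: payoffs 1, 0, 3, 7, 2 → best response Heavy.
Fleet A against Light: payoffs 4, 7, 1, 6, 2 → best response Light.
Fleet A against Moderate: payoffs 3, 0, 9, 6, 7 → best response Moderate.
Fleet A against Heavy: payoffs 6, 8, 0, 4, 7 → best response Light.
Fleet B against Rest: payoffs 9, 3, 2, 4 → best response Rest.
Fleet B against Light: payoffs 5, 0, 4, 8 → best response Heavy.
Fleet B against Moderate: payoffs 0, 6, 8, 1 → best response Moderate.
Fleet B against Heavy: payoffs 9, 3, 1, 6 → best response Rest.
Fleet B against Max: payoffs 9, 6, 1, 3 → best response Rest.
Mutual best responses: (Light, Heavy); (Moderate, Moderate); (Heavy, Rest).

Pure-strategy Nash equilibria: (Light, Heavy), (Moderate, Moderate), (Heavy, Rest)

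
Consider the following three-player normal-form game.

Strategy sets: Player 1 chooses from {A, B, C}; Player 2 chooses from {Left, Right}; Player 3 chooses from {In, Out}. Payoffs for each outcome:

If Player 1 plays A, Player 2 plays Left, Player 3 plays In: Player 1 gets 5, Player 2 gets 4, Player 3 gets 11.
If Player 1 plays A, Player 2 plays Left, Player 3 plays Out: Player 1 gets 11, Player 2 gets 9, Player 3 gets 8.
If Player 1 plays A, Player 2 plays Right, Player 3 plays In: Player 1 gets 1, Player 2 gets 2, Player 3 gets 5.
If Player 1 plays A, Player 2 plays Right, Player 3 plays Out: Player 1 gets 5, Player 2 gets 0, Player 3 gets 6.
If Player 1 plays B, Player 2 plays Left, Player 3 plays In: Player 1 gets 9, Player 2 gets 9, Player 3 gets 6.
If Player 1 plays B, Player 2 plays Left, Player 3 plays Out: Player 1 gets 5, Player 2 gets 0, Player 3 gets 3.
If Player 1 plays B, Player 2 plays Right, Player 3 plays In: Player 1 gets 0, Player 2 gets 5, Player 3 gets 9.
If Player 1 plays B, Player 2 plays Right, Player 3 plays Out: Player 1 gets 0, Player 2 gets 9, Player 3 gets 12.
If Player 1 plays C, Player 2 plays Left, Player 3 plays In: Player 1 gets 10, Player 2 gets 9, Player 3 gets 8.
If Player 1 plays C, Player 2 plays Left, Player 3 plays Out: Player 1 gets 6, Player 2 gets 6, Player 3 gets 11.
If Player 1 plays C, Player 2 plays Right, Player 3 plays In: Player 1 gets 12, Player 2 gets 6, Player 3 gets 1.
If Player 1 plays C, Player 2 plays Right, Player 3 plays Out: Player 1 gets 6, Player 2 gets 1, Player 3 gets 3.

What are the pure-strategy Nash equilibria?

This game has no pure Nash equilibrium.

Check each profile: it is a Nash equilibrium iff no player can strictly gain by switching unilaterally.
(A, Left, In): Player 1 can switch to B (5 → 9). Not NE.
(A, Left, Out): Player 3 can switch to In (8 → 11). Not NE.
(A, Right, In): Player 1 can switch to C (1 → 12). Not NE.
(A, Right, Out): Player 1 can switch to C (5 → 6). Not NE.
(B, Left, In): Player 1 can switch to C (9 → 10). Not NE.
(B, Left, Out): Player 1 can switch to A (5 → 11). Not NE.
(B, Right, In): Player 1 can switch to A (0 → 1). Not NE.
(B, Right, Out): Player 1 can switch to A (0 → 5). Not NE.
(The remaining 4 profiles each have a profitable deviation by the same check.)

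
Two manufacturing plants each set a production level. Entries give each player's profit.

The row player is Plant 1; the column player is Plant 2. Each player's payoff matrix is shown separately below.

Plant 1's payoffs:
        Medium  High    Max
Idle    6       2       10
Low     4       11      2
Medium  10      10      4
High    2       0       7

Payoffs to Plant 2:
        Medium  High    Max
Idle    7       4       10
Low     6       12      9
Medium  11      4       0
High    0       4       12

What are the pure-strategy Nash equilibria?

The pure Nash equilibria are (Idle, Max); (Low, High); (Medium, Medium).

Plant 1 against Medium: payoffs 6, 4, 10, 2 → best response Medium.
Plant 1 against High: payoffs 2, 11, 10, 0 → best response Low.
Plant 1 against Max: payoffs 10, 2, 4, 7 → best response Idle.
Plant 2 against Idle: payoffs 7, 4, 10 → best response Max.
Plant 2 against Low: payoffs 6, 12, 9 → best response High.
Plant 2 against Medium: payoffs 11, 4, 0 → best response Medium.
Plant 2 against High: payoffs 0, 4, 12 → best response Max.
Mutual best responses: (Idle, Max); (Low, High); (Medium, Medium).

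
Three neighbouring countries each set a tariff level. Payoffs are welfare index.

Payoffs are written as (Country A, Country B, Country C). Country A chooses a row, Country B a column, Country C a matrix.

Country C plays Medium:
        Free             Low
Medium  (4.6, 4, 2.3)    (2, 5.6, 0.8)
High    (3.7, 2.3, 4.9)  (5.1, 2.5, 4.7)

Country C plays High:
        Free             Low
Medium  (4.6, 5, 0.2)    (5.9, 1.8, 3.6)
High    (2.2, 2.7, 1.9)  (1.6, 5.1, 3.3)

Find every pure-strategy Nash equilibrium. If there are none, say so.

The unique pure-strategy Nash equilibrium is (High, Low, Medium).

Check each profile: it is a Nash equilibrium iff no player can strictly gain by switching unilaterally.
(Medium, Free, Medium): Country B can switch to Low (4 → 5.6). Not NE.
(Medium, Free, High): Country C can switch to Medium (0.2 → 2.3). Not NE.
(Medium, Low, Medium): Country A can switch to High (2 → 5.1). Not NE.
(Medium, Low, High): Country B can switch to Free (1.8 → 5). Not NE.
(High, Free, Medium): Country A can switch to Medium (3.7 → 4.6). Not NE.
(High, Free, High): Country A can switch to Medium (2.2 → 4.6). Not NE.
(High, Low, Medium): Country A gets 5.1, best alternative 2; Country B gets 2.5, best alternative 2.3; Country C gets 4.7, best alternative 3.3. No profitable deviation — NE.
(The remaining 1 profile has a profitable deviation by the same check.)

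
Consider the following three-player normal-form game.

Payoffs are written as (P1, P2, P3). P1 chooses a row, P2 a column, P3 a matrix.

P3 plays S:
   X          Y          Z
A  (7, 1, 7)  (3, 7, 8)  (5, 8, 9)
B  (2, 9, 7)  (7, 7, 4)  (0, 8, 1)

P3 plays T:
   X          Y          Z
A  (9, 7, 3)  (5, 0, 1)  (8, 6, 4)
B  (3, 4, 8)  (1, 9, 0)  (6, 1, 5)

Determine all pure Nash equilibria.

For each strategy profile, look for a profitable unilateral deviation.
(A, X, S): P2 can switch to Y (1 → 7). Not NE.
(A, X, T): P3 can switch to S (3 → 7). Not NE.
(A, Y, S): P1 can switch to B (3 → 7). Not NE.
(A, Y, T): P2 can switch to X (0 → 7). Not NE.
(A, Z, S): P1 gets 5, best alternative 0; P2 gets 8, best alternative 7; P3 gets 9, best alternative 4. No profitable deviation — NE.
(A, Z, T): P2 can switch to X (6 → 7). Not NE.
(B, X, S): P1 can switch to A (2 → 7). Not NE.
(B, X, T): P1 can switch to A (3 → 9). Not NE.
(B, Y, S): P2 can switch to X (7 → 9). Not NE.
(B, Y, T): P1 can switch to A (1 → 5). Not NE.
(B, Z, S): P1 can switch to A (0 → 5). Not NE.
(The remaining 1 profile has a profitable deviation by the same check.)

(A, Z, S)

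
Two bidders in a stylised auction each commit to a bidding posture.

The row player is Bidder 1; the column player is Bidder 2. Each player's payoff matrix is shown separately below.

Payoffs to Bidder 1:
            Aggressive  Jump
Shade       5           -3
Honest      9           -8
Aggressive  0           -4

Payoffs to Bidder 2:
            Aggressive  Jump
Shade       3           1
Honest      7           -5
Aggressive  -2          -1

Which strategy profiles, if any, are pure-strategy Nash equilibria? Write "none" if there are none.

The unique pure-strategy Nash equilibrium is (Honest, Aggressive).

Bidder 1 against Aggressive: payoffs 5, 9, 0 → best response Honest.
Bidder 1 against Jump: payoffs -3, -8, -4 → best response Shade.
Bidder 2 against Shade: payoffs 3, 1 → best response Aggressive.
Bidder 2 against Honest: payoffs 7, -5 → best response Aggressive.
Bidder 2 against Aggressive: payoffs -2, -1 → best response Jump.
Mutual best responses: (Honest, Aggressive).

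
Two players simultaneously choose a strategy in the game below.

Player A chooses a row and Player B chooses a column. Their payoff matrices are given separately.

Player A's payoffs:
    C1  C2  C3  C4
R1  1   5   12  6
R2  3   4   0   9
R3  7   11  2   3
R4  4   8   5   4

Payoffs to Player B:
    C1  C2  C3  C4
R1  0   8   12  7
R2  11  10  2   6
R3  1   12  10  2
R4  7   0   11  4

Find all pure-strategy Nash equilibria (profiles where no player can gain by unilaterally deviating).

For each player, find the best response to each opponent profile; mutual best responses are the pure NE.
Player A against C1: payoffs 1, 3, 7, 4 → best response R3.
Player A against C2: payoffs 5, 4, 11, 8 → best response R3.
Player A against C3: payoffs 12, 0, 2, 5 → best response R1.
Player A against C4: payoffs 6, 9, 3, 4 → best response R2.
Player B against R1: payoffs 0, 8, 12, 7 → best response C3.
Player B against R2: payoffs 11, 10, 2, 6 → best response C1.
Player B against R3: payoffs 1, 12, 10, 2 → best response C2.
Player B against R4: payoffs 7, 0, 11, 4 → best response C3.
Mutual best responses: (R1, C3); (R3, C2).

Pure-strategy Nash equilibria: (R1, C3) and (R3, C2)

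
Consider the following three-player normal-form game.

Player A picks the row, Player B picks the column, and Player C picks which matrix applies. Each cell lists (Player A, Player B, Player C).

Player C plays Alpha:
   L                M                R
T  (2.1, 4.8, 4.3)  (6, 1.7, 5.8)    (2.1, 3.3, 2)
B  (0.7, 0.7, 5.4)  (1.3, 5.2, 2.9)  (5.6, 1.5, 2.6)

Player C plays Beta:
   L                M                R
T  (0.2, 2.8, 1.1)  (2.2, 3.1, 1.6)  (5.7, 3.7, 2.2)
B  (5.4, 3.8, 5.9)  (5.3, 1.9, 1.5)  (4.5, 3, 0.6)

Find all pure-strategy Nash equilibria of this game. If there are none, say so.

Player A against (L, Alpha): payoffs 2.1, 0.7 → best response T.
Player A against (L, Beta): payoffs 0.2, 5.4 → best response B.
Player A against (M, Alpha): payoffs 6, 1.3 → best response T.
Player A against (M, Beta): payoffs 2.2, 5.3 → best response B.
Player A against (R, Alpha): payoffs 2.1, 5.6 → best response B.
Player A against (R, Beta): payoffs 5.7, 4.5 → best response T.
Player B against (T, Alpha): payoffs 4.8, 1.7, 3.3 → best response L.
Player B against (T, Beta): payoffs 2.8, 3.1, 3.7 → best response R.
Player B against (B, Alpha): payoffs 0.7, 5.2, 1.5 → best response M.
Player B against (B, Beta): payoffs 3.8, 1.9, 3 → best response L.
Player C against (T, L): payoffs 4.3, 1.1 → best response Alpha.
Player C against (T, M): payoffs 5.8, 1.6 → best response Alpha.
Player C against (T, R): payoffs 2, 2.2 → best response Beta.
Player C against (B, L): payoffs 5.4, 5.9 → best response Beta.
Player C against (B, M): payoffs 2.9, 1.5 → best response Alpha.
Player C against (B, R): payoffs 2.6, 0.6 → best response Alpha.
Mutual best responses: (T, L, Alpha); (T, R, Beta); (B, L, Beta).

Pure-strategy Nash equilibria: (T, L, Alpha) and (T, R, Beta) and (B, L, Beta)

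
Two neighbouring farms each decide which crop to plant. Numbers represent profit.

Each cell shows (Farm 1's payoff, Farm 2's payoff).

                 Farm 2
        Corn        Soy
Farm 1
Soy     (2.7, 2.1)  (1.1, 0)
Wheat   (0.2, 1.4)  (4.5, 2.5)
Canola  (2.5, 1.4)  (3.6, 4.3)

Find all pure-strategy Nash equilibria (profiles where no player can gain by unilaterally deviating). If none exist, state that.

The pure Nash equilibria are (Soy, Corn), (Wheat, Soy).

For each player, find the best response to each opponent profile; mutual best responses are the pure NE.
Farm 1 against Corn: payoffs 2.7, 0.2, 2.5 → best response Soy.
Farm 1 against Soy: payoffs 1.1, 4.5, 3.6 → best response Wheat.
Farm 2 against Soy: payoffs 2.1, 0 → best response Corn.
Farm 2 against Wheat: payoffs 1.4, 2.5 → best response Soy.
Farm 2 against Canola: payoffs 1.4, 4.3 → best response Soy.
Mutual best responses: (Soy, Corn); (Wheat, Soy).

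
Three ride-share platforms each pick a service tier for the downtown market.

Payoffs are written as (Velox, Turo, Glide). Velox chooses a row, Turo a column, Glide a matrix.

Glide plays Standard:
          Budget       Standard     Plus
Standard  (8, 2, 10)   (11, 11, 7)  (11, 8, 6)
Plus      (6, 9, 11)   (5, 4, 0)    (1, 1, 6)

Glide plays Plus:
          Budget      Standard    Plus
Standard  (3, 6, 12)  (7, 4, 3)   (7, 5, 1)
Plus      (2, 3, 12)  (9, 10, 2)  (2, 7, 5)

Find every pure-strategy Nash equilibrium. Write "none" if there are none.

The pure Nash equilibria are (Standard, Budget, Plus) and (Standard, Standard, Standard) and (Plus, Standard, Plus).

Velox against (Budget, Standard): payoffs 8, 6 → best response Standard.
Velox against (Budget, Plus): payoffs 3, 2 → best response Standard.
Velox against (Standard, Standard): payoffs 11, 5 → best response Standard.
Velox against (Standard, Plus): payoffs 7, 9 → best response Plus.
Velox against (Plus, Standard): payoffs 11, 1 → best response Standard.
Velox against (Plus, Plus): payoffs 7, 2 → best response Standard.
Turo against (Standard, Standard): payoffs 2, 11, 8 → best response Standard.
Turo against (Standard, Plus): payoffs 6, 4, 5 → best response Budget.
Turo against (Plus, Standard): payoffs 9, 4, 1 → best response Budget.
Turo against (Plus, Plus): payoffs 3, 10, 7 → best response Standard.
Glide against (Standard, Budget): payoffs 10, 12 → best response Plus.
Glide against (Standard, Standard): payoffs 7, 3 → best response Standard.
Glide against (Standard, Plus): payoffs 6, 1 → best response Standard.
Glide against (Plus, Budget): payoffs 11, 12 → best response Plus.
Glide against (Plus, Standard): payoffs 0, 2 → best response Plus.
Glide against (Plus, Plus): payoffs 6, 5 → best response Standard.
Mutual best responses: (Standard, Budget, Plus); (Standard, Standard, Standard); (Plus, Standard, Plus).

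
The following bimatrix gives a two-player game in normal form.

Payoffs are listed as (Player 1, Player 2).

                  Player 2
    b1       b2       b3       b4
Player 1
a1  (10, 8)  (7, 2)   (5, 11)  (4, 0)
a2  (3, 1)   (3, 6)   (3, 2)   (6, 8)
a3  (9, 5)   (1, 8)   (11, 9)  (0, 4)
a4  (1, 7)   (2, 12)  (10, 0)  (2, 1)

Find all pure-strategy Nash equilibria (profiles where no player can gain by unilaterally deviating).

For each strategy profile, look for a profitable unilateral deviation.
(a1, b1): Player 2 can switch to b3 (8 → 11). Not NE.
(a1, b2): Player 2 can switch to b1 (2 → 8). Not NE.
(a1, b3): Player 1 can switch to a3 (5 → 11). Not NE.
(a1, b4): Player 1 can switch to a2 (4 → 6). Not NE.
(a2, b1): Player 1 can switch to a1 (3 → 10). Not NE.
(a2, b2): Player 1 can switch to a1 (3 → 7). Not NE.
(a2, b3): Player 1 can switch to a1 (3 → 5). Not NE.
(a2, b4): Player 1 gets 6, best alternative 4; Player 2 gets 8, best alternative 6. No profitable deviation — NE.
(a3, b1): Player 1 can switch to a1 (9 → 10). Not NE.
(a3, b2): Player 1 can switch to a1 (1 → 7). Not NE.
(a3, b3): Player 1 gets 11, best alternative 10; Player 2 gets 9, best alternative 8. No profitable deviation — NE.
(a3, b4): Player 1 can switch to a1 (0 → 4). Not NE.
(The remaining 4 profiles each have a profitable deviation by the same check.)

(a2, b4) and (a3, b3)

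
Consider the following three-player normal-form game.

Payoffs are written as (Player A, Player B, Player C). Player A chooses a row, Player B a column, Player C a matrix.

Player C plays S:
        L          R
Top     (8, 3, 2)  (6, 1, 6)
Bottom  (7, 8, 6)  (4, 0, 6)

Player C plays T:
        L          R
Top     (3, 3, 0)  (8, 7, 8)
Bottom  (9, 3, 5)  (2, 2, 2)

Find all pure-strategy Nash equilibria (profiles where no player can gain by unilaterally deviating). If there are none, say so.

The pure Nash equilibria are (Top, L, S) and (Top, R, T).

Player A against (L, S): payoffs 8, 7 → best response Top.
Player A against (L, T): payoffs 3, 9 → best response Bottom.
Player A against (R, S): payoffs 6, 4 → best response Top.
Player A against (R, T): payoffs 8, 2 → best response Top.
Player B against (Top, S): payoffs 3, 1 → best response L.
Player B against (Top, T): payoffs 3, 7 → best response R.
Player B against (Bottom, S): payoffs 8, 0 → best response L.
Player B against (Bottom, T): payoffs 3, 2 → best response L.
Player C against (Top, L): payoffs 2, 0 → best response S.
Player C against (Top, R): payoffs 6, 8 → best response T.
Player C against (Bottom, L): payoffs 6, 5 → best response S.
Player C against (Bottom, R): payoffs 6, 2 → best response S.
Mutual best responses: (Top, L, S); (Top, R, T).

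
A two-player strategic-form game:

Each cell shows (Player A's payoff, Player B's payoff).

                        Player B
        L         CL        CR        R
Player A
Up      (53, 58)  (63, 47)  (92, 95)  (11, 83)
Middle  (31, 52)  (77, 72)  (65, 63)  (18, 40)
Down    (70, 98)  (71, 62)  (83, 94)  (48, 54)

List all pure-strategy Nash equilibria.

(Up, L): Player A can switch to Down (53 → 70). Not NE.
(Up, CL): Player A can switch to Middle (63 → 77). Not NE.
(Up, CR): Player A gets 92, best alternative 83; Player B gets 95, best alternative 83. No profitable deviation — NE.
(Up, R): Player A can switch to Middle (11 → 18). Not NE.
(Middle, L): Player A can switch to Up (31 → 53). Not NE.
(Middle, CL): Player A gets 77, best alternative 71; Player B gets 72, best alternative 63. No profitable deviation — NE.
(Middle, CR): Player A can switch to Up (65 → 92). Not NE.
(Middle, R): Player A can switch to Down (18 → 48). Not NE.
(Down, L): Player A gets 70, best alternative 53; Player B gets 98, best alternative 94. No profitable deviation — NE.
(Down, CL): Player A can switch to Middle (71 → 77). Not NE.
(Down, CR): Player A can switch to Up (83 → 92). Not NE.
(Down, R): Player B can switch to L (54 → 98). Not NE.

(Up, CR), (Middle, CL), (Down, L)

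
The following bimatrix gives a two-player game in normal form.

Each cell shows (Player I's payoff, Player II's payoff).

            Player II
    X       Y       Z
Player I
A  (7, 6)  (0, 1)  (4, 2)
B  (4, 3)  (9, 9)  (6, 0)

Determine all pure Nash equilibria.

Player I against X: payoffs 7, 4 → best response A.
Player I against Y: payoffs 0, 9 → best response B.
Player I against Z: payoffs 4, 6 → best response B.
Player II against A: payoffs 6, 1, 2 → best response X.
Player II against B: payoffs 3, 9, 0 → best response Y.
Mutual best responses: (A, X); (B, Y).

The pure Nash equilibria are (A, X), (B, Y).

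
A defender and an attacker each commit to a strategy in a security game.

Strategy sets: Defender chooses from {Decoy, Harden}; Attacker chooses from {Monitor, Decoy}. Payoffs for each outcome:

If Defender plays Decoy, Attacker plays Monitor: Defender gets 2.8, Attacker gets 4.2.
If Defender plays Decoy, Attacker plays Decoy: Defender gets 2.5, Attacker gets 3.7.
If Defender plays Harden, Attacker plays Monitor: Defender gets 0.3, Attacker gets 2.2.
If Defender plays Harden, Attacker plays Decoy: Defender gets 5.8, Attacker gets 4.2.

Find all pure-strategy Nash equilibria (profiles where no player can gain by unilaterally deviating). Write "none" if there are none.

For each player, find the best response to each opponent profile; mutual best responses are the pure NE.
Defender against Monitor: payoffs 2.8, 0.3 → best response Decoy.
Defender against Decoy: payoffs 2.5, 5.8 → best response Harden.
Attacker against Decoy: payoffs 4.2, 3.7 → best response Monitor.
Attacker against Harden: payoffs 2.2, 4.2 → best response Decoy.
Mutual best responses: (Decoy, Monitor); (Harden, Decoy).

The pure Nash equilibria are (Decoy, Monitor); (Harden, Decoy).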